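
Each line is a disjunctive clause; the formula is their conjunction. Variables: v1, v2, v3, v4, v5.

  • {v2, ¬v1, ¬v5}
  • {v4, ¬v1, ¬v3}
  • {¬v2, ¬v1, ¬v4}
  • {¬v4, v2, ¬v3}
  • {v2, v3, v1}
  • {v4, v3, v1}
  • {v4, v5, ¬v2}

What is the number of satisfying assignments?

Case analysis on v1 and v2:
  v1=1, v2=1: remaining (v3,v4,v5) ∈ {(0,0,1)} — 1.
  v1=1, v2=0: remaining (v3,v4,v5) ∈ {(0,0,0); (0,1,0)} — 2.
  v1=0, v2=1: 5 of the 8 assignments to (v3,v4,v5) work.
  v1=0, v2=0: remaining (v3,v4,v5) ∈ {(1,0,0); (1,0,1)} — 2.
Total: 1 + 2 + 5 + 2 = 10.

10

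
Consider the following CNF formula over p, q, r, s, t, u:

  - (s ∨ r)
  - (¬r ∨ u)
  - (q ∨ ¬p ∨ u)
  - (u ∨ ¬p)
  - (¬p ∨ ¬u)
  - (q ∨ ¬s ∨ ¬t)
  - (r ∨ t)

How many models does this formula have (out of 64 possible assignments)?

9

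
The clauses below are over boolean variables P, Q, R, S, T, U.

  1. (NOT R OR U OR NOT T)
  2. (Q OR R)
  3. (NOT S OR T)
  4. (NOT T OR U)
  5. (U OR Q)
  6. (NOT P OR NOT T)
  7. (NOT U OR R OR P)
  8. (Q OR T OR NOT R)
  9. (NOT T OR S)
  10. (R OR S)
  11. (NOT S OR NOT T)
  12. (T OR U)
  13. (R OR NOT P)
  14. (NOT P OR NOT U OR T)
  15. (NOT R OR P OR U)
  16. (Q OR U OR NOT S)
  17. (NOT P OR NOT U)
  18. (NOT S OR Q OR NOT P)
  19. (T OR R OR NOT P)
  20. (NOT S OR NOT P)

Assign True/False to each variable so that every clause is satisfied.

P=False, Q=True, R=True, S=False, T=False, U=True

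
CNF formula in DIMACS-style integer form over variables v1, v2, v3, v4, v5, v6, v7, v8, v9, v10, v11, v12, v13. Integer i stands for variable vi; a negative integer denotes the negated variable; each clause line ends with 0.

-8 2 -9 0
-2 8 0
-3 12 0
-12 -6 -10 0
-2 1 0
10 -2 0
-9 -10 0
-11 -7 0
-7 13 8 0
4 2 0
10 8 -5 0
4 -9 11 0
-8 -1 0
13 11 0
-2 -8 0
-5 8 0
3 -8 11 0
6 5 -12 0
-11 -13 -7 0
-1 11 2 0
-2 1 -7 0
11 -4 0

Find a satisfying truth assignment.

Pure literal: v7 appears only negated; assign v7 = False.
v9 occurs only negated in the remaining clauses — set v9 = False.
Try v1 = False.
  then v2 is forced to False.
  then v4 is forced to True.
  then v11 is forced to True.
Branch on v3: take v3 = False.
For the remaining variables, v5 = False, v6 = False, v8 = False, v10 = False, v12 = False, v13 = True works.

v1=0, v2=0, v3=0, v4=1, v5=0, v6=0, v7=0, v8=0, v9=0, v10=0, v11=1, v12=0, v13=1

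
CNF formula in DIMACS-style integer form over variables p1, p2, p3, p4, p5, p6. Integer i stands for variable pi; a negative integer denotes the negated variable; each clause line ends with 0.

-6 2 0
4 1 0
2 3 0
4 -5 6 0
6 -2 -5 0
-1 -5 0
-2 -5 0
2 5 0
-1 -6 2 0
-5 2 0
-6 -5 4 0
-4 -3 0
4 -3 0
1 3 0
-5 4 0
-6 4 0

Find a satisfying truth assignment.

p1=True  p2=True  p3=False  p4=True  p5=False  p6=True

Try p1 = True.
  then p5 is forced to False.
  then p2 is forced to True.
Try p3 = False.
Set p4 = True and propagate.
p6 is now unconstrained; take p6 = True.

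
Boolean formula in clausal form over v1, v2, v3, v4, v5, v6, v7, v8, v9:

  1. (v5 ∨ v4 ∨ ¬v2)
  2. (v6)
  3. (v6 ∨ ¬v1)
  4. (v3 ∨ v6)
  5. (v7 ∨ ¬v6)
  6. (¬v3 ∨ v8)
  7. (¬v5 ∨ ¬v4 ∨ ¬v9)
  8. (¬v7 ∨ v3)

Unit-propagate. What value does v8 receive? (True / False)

(v6) is a unit clause: v6 = True.
In (¬v6 ∨ v7), ¬v6 is now false; v7 must hold, so v7 = True.
(¬v7 ∨ v3) with v7 = True leaves only v3, so v3 = True.
In (v8 ∨ ¬v3), ¬v3 is now false; v8 must hold, so v8 = True.

True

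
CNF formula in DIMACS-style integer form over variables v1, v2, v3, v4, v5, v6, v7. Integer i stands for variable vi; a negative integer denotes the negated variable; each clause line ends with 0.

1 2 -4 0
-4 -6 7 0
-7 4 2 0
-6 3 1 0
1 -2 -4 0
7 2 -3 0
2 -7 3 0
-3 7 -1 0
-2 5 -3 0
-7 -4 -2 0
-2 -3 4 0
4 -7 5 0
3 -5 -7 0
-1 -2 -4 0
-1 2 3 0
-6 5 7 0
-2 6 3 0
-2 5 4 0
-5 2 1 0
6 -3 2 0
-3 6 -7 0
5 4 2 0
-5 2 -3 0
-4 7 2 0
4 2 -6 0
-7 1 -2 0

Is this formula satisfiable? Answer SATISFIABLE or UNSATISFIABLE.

SATISFIABLE

Branch on v1: take v1 = True.
Branch on v2: take v2 = False.
  then v3 is forced to True.
  then v7 is forced to True.
  then v4 is forced to True.
  then v6 is forced to True.
  then v5 is forced to False.
Every clause has at least one true literal under this assignment.
So v1 = T, v2 = F, v3 = T, v4 = T, v5 = F, v6 = T, v7 = T is a satisfying assignment.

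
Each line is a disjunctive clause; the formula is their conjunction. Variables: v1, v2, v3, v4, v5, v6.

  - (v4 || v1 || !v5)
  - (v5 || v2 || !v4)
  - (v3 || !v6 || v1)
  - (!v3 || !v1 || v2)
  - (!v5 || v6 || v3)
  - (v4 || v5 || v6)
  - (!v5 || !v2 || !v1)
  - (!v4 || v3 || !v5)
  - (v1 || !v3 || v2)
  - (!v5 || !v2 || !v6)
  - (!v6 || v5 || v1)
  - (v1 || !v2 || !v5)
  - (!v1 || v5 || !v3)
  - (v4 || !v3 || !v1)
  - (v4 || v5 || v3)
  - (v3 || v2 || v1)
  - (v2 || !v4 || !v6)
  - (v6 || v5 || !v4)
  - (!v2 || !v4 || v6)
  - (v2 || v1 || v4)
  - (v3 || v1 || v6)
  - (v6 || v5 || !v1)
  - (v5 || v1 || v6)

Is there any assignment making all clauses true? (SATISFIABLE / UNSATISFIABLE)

Try v1 = True.
The remaining clauses are satisfied by v2 = False, v3 = False, v4 = False, v5 = True, v6 = True.
Every clause has at least one true literal under this assignment.
So v1 = T  v2 = F  v3 = F  v4 = F  v5 = T  v6 = T is a satisfying assignment.

SATISFIABLE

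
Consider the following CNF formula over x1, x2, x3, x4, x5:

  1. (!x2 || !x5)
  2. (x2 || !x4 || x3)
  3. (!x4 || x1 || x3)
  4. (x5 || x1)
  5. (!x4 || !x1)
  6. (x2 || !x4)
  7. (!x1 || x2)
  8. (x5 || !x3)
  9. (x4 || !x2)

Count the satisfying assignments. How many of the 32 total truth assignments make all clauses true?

2

The models are:
  x1=0 x2=0 x3=0 x4=0 x5=1
  x1=0 x2=0 x3=1 x4=0 x5=1
That's 2 in total.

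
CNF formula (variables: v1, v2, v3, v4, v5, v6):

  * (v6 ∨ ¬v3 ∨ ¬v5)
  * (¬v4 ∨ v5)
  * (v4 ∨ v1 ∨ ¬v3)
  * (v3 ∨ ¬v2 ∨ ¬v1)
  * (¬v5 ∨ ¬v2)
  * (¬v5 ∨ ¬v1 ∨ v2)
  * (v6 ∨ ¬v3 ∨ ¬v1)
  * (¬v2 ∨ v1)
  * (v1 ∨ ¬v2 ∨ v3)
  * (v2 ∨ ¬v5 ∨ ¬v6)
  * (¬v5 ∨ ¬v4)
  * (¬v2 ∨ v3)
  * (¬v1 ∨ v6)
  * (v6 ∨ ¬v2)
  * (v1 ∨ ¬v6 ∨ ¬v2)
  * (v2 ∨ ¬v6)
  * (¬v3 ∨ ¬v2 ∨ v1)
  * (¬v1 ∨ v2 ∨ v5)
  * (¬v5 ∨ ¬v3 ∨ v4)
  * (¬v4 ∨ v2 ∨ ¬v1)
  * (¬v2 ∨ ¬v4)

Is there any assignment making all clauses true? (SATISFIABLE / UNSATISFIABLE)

SATISFIABLE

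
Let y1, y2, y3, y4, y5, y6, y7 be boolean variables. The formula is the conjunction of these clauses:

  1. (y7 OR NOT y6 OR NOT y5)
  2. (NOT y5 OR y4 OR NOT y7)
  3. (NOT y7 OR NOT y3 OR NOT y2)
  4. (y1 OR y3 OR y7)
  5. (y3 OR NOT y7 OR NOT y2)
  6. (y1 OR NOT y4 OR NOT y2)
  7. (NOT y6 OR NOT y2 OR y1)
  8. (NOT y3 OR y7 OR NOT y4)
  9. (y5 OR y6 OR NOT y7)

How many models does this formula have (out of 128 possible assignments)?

Split on y7, then y2.
  y7=T, y2=T: a clause becomes empty — 0.
  y7=T, y2=F: y1, y3 free; 4 ways for (y4,y5,y6) × 2^2 = 16.
  y7=F, y2=T: 11 of the 32 assignments to (y1,y3,y4,y5,y6) work.
  y7=F, y2=F: 12 of the 32 assignments to (y1,y3,y4,y5,y6) work.
Total: 0 + 16 + 11 + 12 = 39.

39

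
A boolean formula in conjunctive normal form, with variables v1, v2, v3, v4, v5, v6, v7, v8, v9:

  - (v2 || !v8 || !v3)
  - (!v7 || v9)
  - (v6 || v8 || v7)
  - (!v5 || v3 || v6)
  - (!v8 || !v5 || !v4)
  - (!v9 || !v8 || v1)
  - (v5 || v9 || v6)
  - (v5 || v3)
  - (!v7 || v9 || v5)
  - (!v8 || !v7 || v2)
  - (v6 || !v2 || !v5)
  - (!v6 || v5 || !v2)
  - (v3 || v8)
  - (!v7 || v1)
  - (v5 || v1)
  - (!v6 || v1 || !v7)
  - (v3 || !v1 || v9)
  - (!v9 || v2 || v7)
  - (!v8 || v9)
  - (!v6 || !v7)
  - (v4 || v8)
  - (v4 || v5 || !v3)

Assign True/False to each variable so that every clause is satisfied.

Set v1 = True and propagate.
Set v2 = False and propagate.
Set v3 = True and propagate.
  then v8 is forced to False.
  then v4 is forced to True.
The remaining clauses are satisfied by v5 = False, v6 = False, v7 = True, v9 = True.
Check each clause:
  1. (v2 || !v8 || !v3) — !v8 is true.
  2. (!v7 || v9) — v9 is true.
  3. (v8 || v6 || v7) — v7 is true.
  4. (v6 || v3 || !v5) — v3 is true.
  5. (!v8 || !v5 || !v4) — !v8 is true.
  6. (!v9 || v1 || !v8) — !v8 is true.
  7. (v5 || v9 || v6) — v9 is true.
  8. (v5 || v3) — v3 is true.
  9. (v9 || !v7 || v5) — v9 is true.
  10. (!v8 || v2 || !v7) — !v8 is true.
  11. (!v5 || !v2 || v6) — !v5 is true.
  12. (!v2 || !v6 || v5) — !v6 is true.
  13. (v3 || v8) — v3 is true.
  14. (v1 || !v7) — v1 is true.
  15. (v1 || v5) — v1 is true.
  16. (!v7 || !v6 || v1) — v1 is true.
  17. (v9 || v3 || !v1) — v9 is true.
  18. (!v9 || v7 || v2) — v7 is true.
  19. (v9 || !v8) — !v8 is true.
  20. (!v6 || !v7) — !v6 is true.
  21. (v8 || v4) — v4 is true.
  22. (!v3 || v5 || v4) — v4 is true.

v1 = T, v2 = F, v3 = T, v4 = T, v5 = F, v6 = F, v7 = T, v8 = F, v9 = T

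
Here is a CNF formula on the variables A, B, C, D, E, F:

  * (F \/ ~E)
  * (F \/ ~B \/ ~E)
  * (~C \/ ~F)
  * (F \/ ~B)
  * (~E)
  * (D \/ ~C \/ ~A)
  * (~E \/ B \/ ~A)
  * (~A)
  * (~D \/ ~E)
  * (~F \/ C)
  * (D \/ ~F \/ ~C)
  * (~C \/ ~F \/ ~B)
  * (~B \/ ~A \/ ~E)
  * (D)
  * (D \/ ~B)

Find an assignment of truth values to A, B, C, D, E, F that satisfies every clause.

A=False, B=False, C=False, D=True, E=False, F=False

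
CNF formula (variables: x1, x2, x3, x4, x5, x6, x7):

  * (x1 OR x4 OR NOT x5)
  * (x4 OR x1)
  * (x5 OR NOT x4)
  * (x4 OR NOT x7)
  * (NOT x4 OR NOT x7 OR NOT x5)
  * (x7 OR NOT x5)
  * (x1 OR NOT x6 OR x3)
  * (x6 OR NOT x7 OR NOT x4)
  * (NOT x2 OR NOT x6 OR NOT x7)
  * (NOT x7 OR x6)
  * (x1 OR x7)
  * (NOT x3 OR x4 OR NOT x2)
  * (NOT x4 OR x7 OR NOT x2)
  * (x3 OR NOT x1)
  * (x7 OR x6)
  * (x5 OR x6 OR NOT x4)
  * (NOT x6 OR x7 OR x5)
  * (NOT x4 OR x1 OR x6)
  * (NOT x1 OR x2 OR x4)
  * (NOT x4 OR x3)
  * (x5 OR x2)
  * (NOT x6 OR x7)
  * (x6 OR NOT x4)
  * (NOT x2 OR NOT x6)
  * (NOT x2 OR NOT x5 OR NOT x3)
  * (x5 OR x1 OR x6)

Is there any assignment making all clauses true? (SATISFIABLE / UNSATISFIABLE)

x4 = True:
  propagation gives x5=True, x7=False; an empty clause results — contradiction.
x4 = False:
  propagation gives x1=True, x7=False, x5=False, x3=True; an empty clause results — contradiction.
Every branch closes, so no satisfying assignment exists.

UNSATISFIABLE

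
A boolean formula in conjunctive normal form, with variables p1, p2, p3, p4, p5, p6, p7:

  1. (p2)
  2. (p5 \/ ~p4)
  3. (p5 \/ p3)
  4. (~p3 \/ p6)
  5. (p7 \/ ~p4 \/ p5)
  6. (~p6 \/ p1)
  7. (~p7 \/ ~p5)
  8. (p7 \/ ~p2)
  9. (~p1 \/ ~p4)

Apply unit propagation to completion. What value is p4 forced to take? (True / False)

False

(p2) stands alone — p2 = True.
In (p7 \/ ~p2), ~p2 is now false; p7 must hold, so p7 = True.
In (~p7 \/ ~p5), ~p7 is now false; ~p5 must hold, so p5 = False.
In (p5 \/ ~p4), p5 is now false; ~p4 must hold, so p4 = False.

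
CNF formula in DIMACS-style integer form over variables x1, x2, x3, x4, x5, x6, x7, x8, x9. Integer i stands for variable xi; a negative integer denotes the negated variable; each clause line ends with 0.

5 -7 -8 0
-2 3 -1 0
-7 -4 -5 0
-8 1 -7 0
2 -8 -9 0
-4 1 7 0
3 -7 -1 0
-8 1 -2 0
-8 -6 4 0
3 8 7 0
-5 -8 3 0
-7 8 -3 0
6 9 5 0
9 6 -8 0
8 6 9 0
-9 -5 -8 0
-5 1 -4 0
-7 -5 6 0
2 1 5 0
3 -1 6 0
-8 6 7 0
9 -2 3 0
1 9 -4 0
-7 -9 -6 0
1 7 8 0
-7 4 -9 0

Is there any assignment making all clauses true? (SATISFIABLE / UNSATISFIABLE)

SATISFIABLE

Try x1 = True.
Set x2 = False and propagate.
Branch on x3: take x3 = True.
The remaining clauses are satisfied by x4 = False, x5 = False, x6 = True, x7 = False, x8 = False, x9 = True.
So x1 = True, x2 = False, x3 = True, x4 = False, x5 = False, x6 = True, x7 = False, x8 = False, x9 = True is a satisfying assignment.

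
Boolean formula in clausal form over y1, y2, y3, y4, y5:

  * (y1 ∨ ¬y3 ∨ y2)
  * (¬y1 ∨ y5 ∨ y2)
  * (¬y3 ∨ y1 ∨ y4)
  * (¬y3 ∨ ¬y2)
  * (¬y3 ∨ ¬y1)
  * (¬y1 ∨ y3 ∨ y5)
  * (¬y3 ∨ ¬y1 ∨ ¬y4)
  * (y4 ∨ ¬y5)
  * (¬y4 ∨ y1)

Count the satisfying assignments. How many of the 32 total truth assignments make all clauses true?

Satisfying assignments:
  y1=F y2=F y3=F y4=F y5=F
  y1=F y2=T y3=F y4=F y5=F
  y1=T y2=F y3=F y4=T y5=T
  y1=T y2=T y3=F y4=T y5=T
That's 4 in total.

4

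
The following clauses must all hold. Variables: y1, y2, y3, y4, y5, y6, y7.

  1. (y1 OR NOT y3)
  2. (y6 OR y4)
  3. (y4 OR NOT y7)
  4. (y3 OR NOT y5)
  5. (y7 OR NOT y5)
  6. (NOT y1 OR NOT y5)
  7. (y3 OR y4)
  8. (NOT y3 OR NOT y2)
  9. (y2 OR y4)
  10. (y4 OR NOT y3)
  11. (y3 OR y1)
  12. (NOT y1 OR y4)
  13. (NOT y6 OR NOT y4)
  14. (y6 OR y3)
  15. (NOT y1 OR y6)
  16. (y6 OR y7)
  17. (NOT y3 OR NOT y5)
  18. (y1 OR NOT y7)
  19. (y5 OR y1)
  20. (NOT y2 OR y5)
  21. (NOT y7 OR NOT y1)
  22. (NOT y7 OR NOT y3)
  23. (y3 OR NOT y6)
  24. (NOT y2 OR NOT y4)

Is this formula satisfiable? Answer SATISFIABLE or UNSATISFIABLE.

y3 = True:
  propagation gives y1=True, y5=False, y2=False, y4=True; an empty clause results — contradiction.
y3 = False:
  propagation gives y5=False, y4=True, y1=True, y6=False; an empty clause results — contradiction.
Every branch closes, so no satisfying assignment exists.

UNSATISFIABLE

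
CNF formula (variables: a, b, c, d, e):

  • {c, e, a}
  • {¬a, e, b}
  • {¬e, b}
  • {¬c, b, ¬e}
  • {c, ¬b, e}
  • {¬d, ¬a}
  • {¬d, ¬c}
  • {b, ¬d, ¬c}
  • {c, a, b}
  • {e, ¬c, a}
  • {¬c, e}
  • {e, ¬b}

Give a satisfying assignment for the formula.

a=True, b=True, c=False, d=False, e=True

Pure literal: d appears only negated; assign d = False.
Try a = True.
The remaining clauses are satisfied by b = True, c = False, e = True.
Every clause has at least one true literal under this assignment.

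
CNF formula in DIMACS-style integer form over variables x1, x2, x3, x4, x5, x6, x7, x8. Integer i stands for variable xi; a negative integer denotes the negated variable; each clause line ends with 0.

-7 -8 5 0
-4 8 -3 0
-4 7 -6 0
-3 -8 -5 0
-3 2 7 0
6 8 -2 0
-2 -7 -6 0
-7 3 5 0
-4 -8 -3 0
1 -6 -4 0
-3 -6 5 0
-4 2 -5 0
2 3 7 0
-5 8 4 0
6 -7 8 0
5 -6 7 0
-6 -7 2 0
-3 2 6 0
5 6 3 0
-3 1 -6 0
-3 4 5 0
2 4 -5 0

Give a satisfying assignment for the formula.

x1=F, x2=T, x3=F, x4=F, x5=T, x6=T, x7=F, x8=T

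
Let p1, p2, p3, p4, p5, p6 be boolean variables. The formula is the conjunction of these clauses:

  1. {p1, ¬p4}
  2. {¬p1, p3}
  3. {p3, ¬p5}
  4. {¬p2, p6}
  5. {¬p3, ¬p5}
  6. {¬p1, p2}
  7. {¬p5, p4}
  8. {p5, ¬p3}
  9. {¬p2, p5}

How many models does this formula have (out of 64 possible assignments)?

2

Satisfying assignments:
  p1=F p2=F p3=F p4=F p5=F p6=F
  p1=F p2=F p3=F p4=F p5=F p6=T
Count: 2.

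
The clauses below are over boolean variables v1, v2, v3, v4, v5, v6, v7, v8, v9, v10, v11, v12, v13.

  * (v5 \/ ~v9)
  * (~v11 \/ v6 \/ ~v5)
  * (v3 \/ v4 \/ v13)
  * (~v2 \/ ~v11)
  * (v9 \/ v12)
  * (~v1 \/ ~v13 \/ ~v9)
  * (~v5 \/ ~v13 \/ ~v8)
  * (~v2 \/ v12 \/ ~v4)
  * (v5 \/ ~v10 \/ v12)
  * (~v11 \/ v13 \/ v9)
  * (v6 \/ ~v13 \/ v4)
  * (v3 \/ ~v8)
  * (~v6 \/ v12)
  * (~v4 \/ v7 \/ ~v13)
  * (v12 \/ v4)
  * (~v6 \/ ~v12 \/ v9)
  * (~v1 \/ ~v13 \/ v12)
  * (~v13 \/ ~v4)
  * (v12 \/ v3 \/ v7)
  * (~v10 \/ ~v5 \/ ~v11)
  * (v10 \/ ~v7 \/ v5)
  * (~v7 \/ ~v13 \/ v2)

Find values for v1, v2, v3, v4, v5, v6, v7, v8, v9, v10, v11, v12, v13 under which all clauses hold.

v1 occurs only negated in the remaining clauses — set v1 = False.
Pure literal: v3 appears only positively; assign v3 = True.
Try v2 = True.
  then v11 is forced to False.
Set v4 = True and propagate.
  then v12 is forced to True.
  then v13 is forced to False.
For the remaining variables, v5 = True, v6 = False, v7 = True, v8 = True, v9 = True, v10 = True works.

v1=F, v2=T, v3=T, v4=T, v5=T, v6=F, v7=T, v8=T, v9=T, v10=T, v11=F, v12=T, v13=F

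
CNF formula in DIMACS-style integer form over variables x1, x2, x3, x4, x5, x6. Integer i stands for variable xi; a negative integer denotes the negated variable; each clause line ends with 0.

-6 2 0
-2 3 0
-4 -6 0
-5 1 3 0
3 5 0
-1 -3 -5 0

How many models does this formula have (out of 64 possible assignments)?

17

Split on x3, then x5.
  x3=T, x5=T: 5 of the 16 assignments to (x1,x2,x4,x6) work.
  x3=T, x5=F: x1 free; 5 ways for (x2,x4,x6) × 2^1 = 10.
  x3=F, x5=T: remaining (x1,x2,x4,x6) ∈ {(T,F,F,F); (T,F,T,F)} — 2.
  x3=F, x5=F: a clause becomes empty — 0.
Total: 5 + 10 + 2 + 0 = 17.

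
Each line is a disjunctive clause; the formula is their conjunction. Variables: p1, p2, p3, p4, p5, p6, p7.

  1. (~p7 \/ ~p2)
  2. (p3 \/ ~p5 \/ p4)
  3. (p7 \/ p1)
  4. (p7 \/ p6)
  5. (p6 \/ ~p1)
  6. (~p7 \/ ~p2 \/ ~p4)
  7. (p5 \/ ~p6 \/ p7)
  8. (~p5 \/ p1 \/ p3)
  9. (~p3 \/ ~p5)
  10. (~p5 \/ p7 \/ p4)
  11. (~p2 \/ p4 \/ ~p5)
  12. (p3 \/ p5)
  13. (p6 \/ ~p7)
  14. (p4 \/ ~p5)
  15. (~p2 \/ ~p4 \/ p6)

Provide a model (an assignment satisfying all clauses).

p2 occurs only negated in the remaining clauses — set p2 = False.
Branch on p1: take p1 = True.
  then p6 is forced to True.
The remaining clauses are satisfied by p3 = False, p4 = True, p5 = True, p7 = False.
Every clause has at least one true literal under this assignment.

p1=True  p2=False  p3=False  p4=True  p5=True  p6=True  p7=False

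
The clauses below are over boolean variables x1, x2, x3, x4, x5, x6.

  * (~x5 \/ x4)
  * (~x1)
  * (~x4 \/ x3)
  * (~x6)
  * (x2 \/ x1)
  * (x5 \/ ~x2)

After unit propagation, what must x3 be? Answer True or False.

True

(~x1) is a unit clause: x1 = False.
(~x6) is a unit clause: x6 = False.
From (x1 \/ x2) and x1 = False: x2 = True.
(x5 \/ ~x2) with x2 = True leaves only x5, so x5 = True.
(x4 \/ ~x5) with x5 = True leaves only x4, so x4 = True.
In (~x4 \/ x3), ~x4 is now false; x3 must hold, so x3 = True.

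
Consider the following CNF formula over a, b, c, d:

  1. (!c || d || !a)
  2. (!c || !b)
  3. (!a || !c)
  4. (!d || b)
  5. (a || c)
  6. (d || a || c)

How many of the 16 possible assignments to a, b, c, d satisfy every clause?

The models are:
  a=0 b=0 c=1 d=0
  a=1 b=0 c=0 d=0
  a=1 b=1 c=0 d=0
  a=1 b=1 c=0 d=1
Count: 4.

4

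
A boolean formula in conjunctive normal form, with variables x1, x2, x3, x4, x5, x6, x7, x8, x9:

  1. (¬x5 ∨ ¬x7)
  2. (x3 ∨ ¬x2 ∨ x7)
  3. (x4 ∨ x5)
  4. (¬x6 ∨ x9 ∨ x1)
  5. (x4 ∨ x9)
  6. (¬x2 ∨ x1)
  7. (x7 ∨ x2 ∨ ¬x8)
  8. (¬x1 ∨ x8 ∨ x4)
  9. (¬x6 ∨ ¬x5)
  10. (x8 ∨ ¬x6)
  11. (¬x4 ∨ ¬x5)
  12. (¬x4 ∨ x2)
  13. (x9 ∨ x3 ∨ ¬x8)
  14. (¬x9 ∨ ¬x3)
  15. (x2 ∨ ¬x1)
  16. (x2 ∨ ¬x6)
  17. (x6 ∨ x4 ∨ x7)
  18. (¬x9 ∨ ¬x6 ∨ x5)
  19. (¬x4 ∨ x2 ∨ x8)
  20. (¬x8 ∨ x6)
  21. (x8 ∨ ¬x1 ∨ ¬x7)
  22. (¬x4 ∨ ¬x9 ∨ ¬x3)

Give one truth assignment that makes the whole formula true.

x1=T, x2=T, x3=T, x4=T, x5=F, x6=T, x7=F, x8=T, x9=F

Branch on x1: take x1 = True.
  then x2 is forced to True.
Set x3 = True and propagate.
  then x9 is forced to False.
  then x4 is forced to True.
  then x5 is forced to False.
For the remaining variables, x6 = True, x7 = False, x8 = True works.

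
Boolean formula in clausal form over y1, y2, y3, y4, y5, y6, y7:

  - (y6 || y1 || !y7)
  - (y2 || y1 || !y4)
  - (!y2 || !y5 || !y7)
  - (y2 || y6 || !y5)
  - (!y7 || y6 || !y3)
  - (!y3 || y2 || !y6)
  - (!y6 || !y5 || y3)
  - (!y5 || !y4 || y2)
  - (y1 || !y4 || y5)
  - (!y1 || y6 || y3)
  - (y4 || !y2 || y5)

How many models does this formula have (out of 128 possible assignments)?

25

Case analysis on y2 and y5:
  y2=T, y5=T: y4 free; 5 ways for (y1,y3,y6,y7) × 2^1 = 10.
  y2=T, y5=F: 5 of the 32 assignments to (y1,y3,y4,y6,y7) work.
  y2=F, y5=T: a clause becomes empty — 0.
  y2=F, y5=F: 10 of the 32 assignments to (y1,y3,y4,y6,y7) work.
Total: 10 + 5 + 0 + 10 = 25.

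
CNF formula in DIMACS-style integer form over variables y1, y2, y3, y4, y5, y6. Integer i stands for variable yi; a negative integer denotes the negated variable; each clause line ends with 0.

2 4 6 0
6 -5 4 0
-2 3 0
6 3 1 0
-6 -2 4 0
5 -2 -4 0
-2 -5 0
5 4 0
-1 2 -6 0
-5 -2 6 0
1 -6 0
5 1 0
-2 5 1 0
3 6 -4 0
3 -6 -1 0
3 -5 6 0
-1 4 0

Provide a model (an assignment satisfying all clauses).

y1=T, y2=F, y3=T, y4=T, y5=F, y6=F

y3 occurs only positively in the remaining clauses — set y3 = True.
Try y1 = True.
  then y4 is forced to True.
For the remaining variables, y2 = False, y5 = False, y6 = False works.
Check each clause:
  1. (y6 ∨ y2 ∨ y4) — y4 is true.
  2. (y4 ∨ ¬y5 ∨ y6) — ¬y5 is true.
  3. (¬y2 ∨ y3) — y3 is true.
  4. (y6 ∨ y3 ∨ y1) — y1 is true.
  5. (¬y6 ∨ ¬y2 ∨ y4) — ¬y6 is true.
  6. (¬y4 ∨ ¬y2 ∨ y5) — ¬y2 is true.
  7. (¬y2 ∨ ¬y5) — ¬y5 is true.
  8. (y4 ∨ y5) — y4 is true.
  9. (¬y1 ∨ y2 ∨ ¬y6) — ¬y6 is true.
  10. (¬y5 ∨ ¬y2 ∨ y6) — ¬y5 is true.
  11. (y1 ∨ ¬y6) — y1 is true.
  12. (y5 ∨ y1) — y1 is true.
  13. (¬y2 ∨ y1 ∨ y5) — y1 is true.
  14. (y6 ∨ ¬y4 ∨ y3) — y3 is true.
  15. (¬y6 ∨ y3 ∨ ¬y1) — ¬y6 is true.
  16. (y6 ∨ ¬y5 ∨ y3) — y3 is true.
  17. (¬y1 ∨ y4) — y4 is true.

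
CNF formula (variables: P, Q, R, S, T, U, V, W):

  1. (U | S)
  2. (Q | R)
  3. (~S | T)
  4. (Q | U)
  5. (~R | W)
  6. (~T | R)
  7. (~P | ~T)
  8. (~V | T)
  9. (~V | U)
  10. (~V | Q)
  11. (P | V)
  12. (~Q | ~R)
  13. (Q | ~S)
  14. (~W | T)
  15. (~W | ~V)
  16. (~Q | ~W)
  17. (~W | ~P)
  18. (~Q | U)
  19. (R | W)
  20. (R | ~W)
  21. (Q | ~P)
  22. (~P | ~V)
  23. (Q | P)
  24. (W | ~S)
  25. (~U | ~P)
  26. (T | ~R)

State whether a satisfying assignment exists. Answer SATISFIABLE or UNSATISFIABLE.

Q = True:
  propagation gives R=False, T=False, S=False, U=True; an empty clause results — contradiction.
Q = False:
  propagation gives R=True, U=True, W=True, V=False; an empty clause results — contradiction.
Every branch closes, so no satisfying assignment exists.

UNSATISFIABLE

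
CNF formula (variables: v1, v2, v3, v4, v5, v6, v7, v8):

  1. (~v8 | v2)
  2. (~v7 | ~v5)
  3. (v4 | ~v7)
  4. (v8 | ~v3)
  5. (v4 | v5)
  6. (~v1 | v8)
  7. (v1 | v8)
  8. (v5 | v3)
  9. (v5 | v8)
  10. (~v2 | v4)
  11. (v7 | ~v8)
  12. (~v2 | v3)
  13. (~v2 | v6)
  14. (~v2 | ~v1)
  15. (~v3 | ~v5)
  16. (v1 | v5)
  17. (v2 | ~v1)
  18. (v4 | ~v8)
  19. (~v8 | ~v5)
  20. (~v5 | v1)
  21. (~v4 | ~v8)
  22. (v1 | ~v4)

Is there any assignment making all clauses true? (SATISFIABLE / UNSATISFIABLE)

UNSATISFIABLE

v8 = True:
  propagation gives v2=True, v4=True; an empty clause results — contradiction.
v8 = False:
  propagation gives v3=False, v1=False; an empty clause results — contradiction.
Every branch closes, so no satisfying assignment exists.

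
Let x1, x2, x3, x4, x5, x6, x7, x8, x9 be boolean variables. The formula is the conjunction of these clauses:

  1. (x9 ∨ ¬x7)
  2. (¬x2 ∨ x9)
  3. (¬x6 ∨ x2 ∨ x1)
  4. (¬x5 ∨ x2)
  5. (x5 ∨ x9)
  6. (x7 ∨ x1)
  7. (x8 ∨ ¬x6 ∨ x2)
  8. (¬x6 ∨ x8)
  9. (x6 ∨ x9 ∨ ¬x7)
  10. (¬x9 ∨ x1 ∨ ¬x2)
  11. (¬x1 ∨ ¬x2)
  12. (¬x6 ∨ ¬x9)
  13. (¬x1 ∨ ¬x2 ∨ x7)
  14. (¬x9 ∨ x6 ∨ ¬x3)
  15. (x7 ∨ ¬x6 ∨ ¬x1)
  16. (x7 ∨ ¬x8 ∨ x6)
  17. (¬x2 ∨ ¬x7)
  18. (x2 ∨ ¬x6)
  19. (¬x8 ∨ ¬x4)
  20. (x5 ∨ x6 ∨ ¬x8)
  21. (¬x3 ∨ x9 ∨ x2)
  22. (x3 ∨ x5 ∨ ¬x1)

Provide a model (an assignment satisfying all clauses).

x1=False, x2=False, x3=False, x4=False, x5=False, x6=False, x7=True, x8=False, x9=True

x4 occurs only negated in the remaining clauses — set x4 = False.
Set x1 = False and propagate.
  then x7 is forced to True.
  then x9 is forced to True.
  then x2 is forced to False.
  then x6 is forced to False.
  then x5 is forced to False.
  then x3 is forced to False.
  then x8 is forced to False.
Check each clause:
  1. (¬x7 ∨ x9) — x9 is true.
  2. (¬x2 ∨ x9) — x9 is true.
  3. (x1 ∨ ¬x6 ∨ x2) — ¬x6 is true.
  4. (¬x5 ∨ x2) — ¬x5 is true.
  5. (x9 ∨ x5) — x9 is true.
  6. (x1 ∨ x7) — x7 is true.
  7. (¬x6 ∨ x2 ∨ x8) — ¬x6 is true.
  8. (x8 ∨ ¬x6) — ¬x6 is true.
  9. (x9 ∨ ¬x7 ∨ x6) — x9 is true.
  10. (x1 ∨ ¬x2 ∨ ¬x9) — ¬x2 is true.
  11. (¬x2 ∨ ¬x1) — ¬x2 is true.
  12. (¬x6 ∨ ¬x9) — ¬x6 is true.
  13. (x7 ∨ ¬x1 ∨ ¬x2) — x7 is true.
  14. (x6 ∨ ¬x9 ∨ ¬x3) — ¬x3 is true.
  15. (¬x1 ∨ ¬x6 ∨ x7) — ¬x6 is true.
  16. (¬x8 ∨ x7 ∨ x6) — ¬x8 is true.
  17. (¬x2 ∨ ¬x7) — ¬x2 is true.
  18. (¬x6 ∨ x2) — ¬x6 is true.
  19. (¬x8 ∨ ¬x4) — ¬x8 is true.
  20. (x5 ∨ ¬x8 ∨ x6) — ¬x8 is true.
  21. (x9 ∨ x2 ∨ ¬x3) — x9 is true.
  22. (¬x1 ∨ x5 ∨ x3) — ¬x1 is true.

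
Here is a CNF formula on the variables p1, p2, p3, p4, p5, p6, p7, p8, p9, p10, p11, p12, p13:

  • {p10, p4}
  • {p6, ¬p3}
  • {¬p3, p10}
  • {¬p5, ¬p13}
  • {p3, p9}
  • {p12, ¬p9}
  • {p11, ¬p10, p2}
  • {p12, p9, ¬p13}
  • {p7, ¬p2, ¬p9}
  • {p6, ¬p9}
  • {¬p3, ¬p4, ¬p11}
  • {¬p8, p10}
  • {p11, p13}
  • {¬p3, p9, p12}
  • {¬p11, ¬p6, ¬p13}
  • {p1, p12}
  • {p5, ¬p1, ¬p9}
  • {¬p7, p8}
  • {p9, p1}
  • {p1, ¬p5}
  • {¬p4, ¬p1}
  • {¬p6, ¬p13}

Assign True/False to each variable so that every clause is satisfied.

Pure literal: p12 appears only positively; assign p12 = True.
Branch on p1: take p1 = True.
  then p4 is forced to False.
  then p10 is forced to True.
Set p2 = True and propagate.
Set p3 = True and propagate.
  then p6 is forced to True.
  then p13 is forced to False.
  then p11 is forced to True.
For the remaining variables, p5 = False, p7 = False, p8 = False, p9 = False works.
Check each clause:
  1. {p4, p10} — p10 is true.
  2. {p6, ¬p3} — p6 is true.
  3. {p10, ¬p3} — p10 is true.
  4. {¬p13, ¬p5} — ¬p5 is true.
  5. {p3, p9} — p3 is true.
  6. {¬p9, p12} — p12 is true.
  7. {p2, p11, ¬p10} — p2 is true.
  8. {p12, p9, ¬p13} — ¬p13 is true.
  9. {¬p2, ¬p9, p7} — ¬p9 is true.
  10. {p6, ¬p9} — p6 is true.
  11. {¬p3, ¬p4, ¬p11} — ¬p4 is true.
  12. {p10, ¬p8} — ¬p8 is true.
  13. {p11, p13} — p11 is true.
  14. {p12, ¬p3, p9} — p12 is true.
  15. {¬p13, ¬p11, ¬p6} — ¬p13 is true.
  16. {p12, p1} — p1 is true.
  17. {p5, ¬p1, ¬p9} — ¬p9 is true.
  18. {p8, ¬p7} — ¬p7 is true.
  19. {p9, p1} — p1 is true.
  20. {¬p5, p1} — p1 is true.
  21. {¬p4, ¬p1} — ¬p4 is true.
  22. {¬p13, ¬p6} — ¬p13 is true.

p1 = T, p2 = T, p3 = T, p4 = F, p5 = F, p6 = T, p7 = F, p8 = F, p9 = F, p10 = T, p11 = T, p12 = T, p13 = F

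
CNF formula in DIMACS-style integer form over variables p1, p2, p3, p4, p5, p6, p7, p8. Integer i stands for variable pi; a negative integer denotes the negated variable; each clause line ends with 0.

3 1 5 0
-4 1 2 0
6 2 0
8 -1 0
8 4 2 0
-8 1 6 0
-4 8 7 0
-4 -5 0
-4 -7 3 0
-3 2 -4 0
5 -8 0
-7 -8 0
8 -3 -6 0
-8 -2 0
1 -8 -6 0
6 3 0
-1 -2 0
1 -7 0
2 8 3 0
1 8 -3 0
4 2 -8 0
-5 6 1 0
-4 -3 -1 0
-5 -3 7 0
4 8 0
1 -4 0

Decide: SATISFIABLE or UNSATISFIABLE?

UNSATISFIABLE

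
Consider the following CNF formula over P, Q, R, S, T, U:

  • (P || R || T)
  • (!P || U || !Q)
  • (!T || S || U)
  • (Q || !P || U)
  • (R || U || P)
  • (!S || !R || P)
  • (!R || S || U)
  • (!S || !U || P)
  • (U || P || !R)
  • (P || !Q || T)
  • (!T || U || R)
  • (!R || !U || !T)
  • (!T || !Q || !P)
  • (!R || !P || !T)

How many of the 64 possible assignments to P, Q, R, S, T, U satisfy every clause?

Case analysis on P and U:
  P=1, U=1: S free; 5 ways for (Q,R,T) × 2^1 = 10.
  P=1, U=0: a clause becomes empty — 0.
  P=0, U=1: remaining (Q,R,S,T) ∈ {(0,0,0,1); (0,1,0,0); (1,0,0,1)} — 3.
  P=0, U=0: a clause becomes empty — 0.
Total: 10 + 0 + 3 + 0 = 13.

13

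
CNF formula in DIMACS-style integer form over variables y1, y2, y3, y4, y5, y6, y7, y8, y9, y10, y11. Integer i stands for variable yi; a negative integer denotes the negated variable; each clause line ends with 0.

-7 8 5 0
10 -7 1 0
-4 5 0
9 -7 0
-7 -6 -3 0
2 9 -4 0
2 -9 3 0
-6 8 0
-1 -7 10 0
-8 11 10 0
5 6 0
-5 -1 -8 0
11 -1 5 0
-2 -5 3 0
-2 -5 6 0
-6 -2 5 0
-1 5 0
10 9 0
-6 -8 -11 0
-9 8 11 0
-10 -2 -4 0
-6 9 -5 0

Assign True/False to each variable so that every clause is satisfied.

y1=F, y2=F, y3=T, y4=T, y5=T, y6=F, y7=F, y8=F, y9=T, y10=T, y11=T

Pure literal: y7 appears only negated; assign y7 = False.
Branch on y1: take y1 = False.
For the remaining variables, y2 = False, y3 = True, y4 = True, y5 = True, y6 = False, y8 = False, y9 = True, y10 = True, y11 = True works.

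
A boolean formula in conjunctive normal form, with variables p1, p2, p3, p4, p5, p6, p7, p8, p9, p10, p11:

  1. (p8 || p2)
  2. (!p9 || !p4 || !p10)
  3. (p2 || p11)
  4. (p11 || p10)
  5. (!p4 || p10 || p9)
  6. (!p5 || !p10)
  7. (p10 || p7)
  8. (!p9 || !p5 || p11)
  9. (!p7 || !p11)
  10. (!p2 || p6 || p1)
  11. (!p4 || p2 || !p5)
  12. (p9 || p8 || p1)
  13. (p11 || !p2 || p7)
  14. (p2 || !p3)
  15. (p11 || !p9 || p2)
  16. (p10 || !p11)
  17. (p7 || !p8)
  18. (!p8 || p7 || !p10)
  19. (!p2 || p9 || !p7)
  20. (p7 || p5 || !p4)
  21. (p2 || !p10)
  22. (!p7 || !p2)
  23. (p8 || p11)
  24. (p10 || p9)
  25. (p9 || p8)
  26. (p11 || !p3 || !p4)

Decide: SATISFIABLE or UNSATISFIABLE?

Pure literal: p1 appears only positively; assign p1 = True.
p3 occurs only negated in the remaining clauses — set p3 = False.
Try p2 = True.
  then p7 is forced to False.
  then p10 is forced to True.
  then p5 is forced to False.
  then p11 is forced to True.
  then p8 is forced to False.
  then p4 is forced to False.
  then p9 is forced to True.
p6 is now unconstrained; take p6 = True.
So p1=T  p2=T  p3=F  p4=F  p5=F  p6=T  p7=F  p8=F  p9=T  p10=T  p11=T is a satisfying assignment.

SATISFIABLE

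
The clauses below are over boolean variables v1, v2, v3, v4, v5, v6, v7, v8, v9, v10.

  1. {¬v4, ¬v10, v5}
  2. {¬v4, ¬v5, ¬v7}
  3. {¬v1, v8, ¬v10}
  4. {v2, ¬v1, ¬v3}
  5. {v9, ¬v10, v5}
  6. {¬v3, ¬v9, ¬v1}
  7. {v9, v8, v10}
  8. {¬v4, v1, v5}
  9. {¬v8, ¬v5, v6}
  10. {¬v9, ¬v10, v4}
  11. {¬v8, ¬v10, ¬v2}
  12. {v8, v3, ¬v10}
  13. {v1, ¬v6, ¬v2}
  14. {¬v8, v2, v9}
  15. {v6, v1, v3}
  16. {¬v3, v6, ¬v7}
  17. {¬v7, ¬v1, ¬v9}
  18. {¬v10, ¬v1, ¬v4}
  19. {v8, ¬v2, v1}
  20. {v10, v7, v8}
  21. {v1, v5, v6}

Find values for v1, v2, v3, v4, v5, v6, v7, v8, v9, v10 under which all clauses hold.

v1=True  v2=False  v3=False  v4=True  v5=False  v6=True  v7=False  v8=True  v9=True  v10=False

Branch on v1: take v1 = True.
Try v2 = False.
  then v3 is forced to False.
Try v4 = True.
  then v10 is forced to False.
For the remaining variables, v5 = False, v6 = True, v7 = False, v8 = True, v9 = True works.
Every clause has at least one true literal under this assignment.
Check each clause:
  1. {¬v4, v5, ¬v10} — ¬v10 is true.
  2. {¬v7, ¬v4, ¬v5} — ¬v7 is true.
  3. {¬v10, v8, ¬v1} — v8 is true.
  4. {¬v3, ¬v1, v2} — ¬v3 is true.
  5. {v9, ¬v10, v5} — v9 is true.
  6. {¬v1, ¬v3, ¬v9} — ¬v3 is true.
  7. {v9, v8, v10} — v8 is true.
  8. {v1, v5, ¬v4} — v1 is true.
  9. {¬v5, v6, ¬v8} — ¬v5 is true.
  10. {¬v10, ¬v9, v4} — v4 is true.
  11. {¬v8, ¬v2, ¬v10} — ¬v2 is true.
  12. {v8, v3, ¬v10} — v8 is true.
  13. {¬v6, v1, ¬v2} — v1 is true.
  14. {¬v8, v9, v2} — v9 is true.
  15. {v3, v6, v1} — v1 is true.
  16. {¬v7, v6, ¬v3} — ¬v7 is true.
  17. {¬v9, ¬v1, ¬v7} — ¬v7 is true.
  18. {¬v10, ¬v1, ¬v4} — ¬v10 is true.
  19. {v8, ¬v2, v1} — v8 is true.
  20. {v8, v10, v7} — v8 is true.
  21. {v1, v5, v6} — v1 is true.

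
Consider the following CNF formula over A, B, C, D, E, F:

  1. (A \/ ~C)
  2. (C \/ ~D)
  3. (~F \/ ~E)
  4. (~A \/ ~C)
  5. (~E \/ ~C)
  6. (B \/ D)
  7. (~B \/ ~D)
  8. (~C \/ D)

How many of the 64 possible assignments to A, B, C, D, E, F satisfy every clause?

The models are:
  A=F B=T C=F D=F E=F F=F
  A=F B=T C=F D=F E=F F=T
  A=F B=T C=F D=F E=T F=F
  A=T B=T C=F D=F E=F F=F
  A=T B=T C=F D=F E=F F=T
  A=T B=T C=F D=F E=T F=F
That's 6 in total.

6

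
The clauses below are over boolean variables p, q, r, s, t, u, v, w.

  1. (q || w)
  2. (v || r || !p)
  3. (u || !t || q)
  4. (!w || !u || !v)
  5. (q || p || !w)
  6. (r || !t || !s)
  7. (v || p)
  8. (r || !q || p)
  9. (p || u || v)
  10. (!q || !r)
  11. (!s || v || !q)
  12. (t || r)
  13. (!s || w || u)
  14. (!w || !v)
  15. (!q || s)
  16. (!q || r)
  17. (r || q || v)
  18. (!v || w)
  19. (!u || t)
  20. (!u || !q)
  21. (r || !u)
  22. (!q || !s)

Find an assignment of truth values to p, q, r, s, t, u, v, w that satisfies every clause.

p=T, q=F, r=T, s=F, t=T, u=T, v=F, w=T

Check each clause:
  1. (w || q) — w is true.
  2. (!p || v || r) — r is true.
  3. (q || u || !t) — u is true.
  4. (!w || !v || !u) — !v is true.
  5. (q || !w || p) — p is true.
  6. (!t || r || !s) — r is true.
  7. (v || p) — p is true.
  8. (p || r || !q) — p is true.
  9. (u || p || v) — p is true.
  10. (!r || !q) — !q is true.
  11. (!q || !s || v) — !s is true.
  12. (r || t) — r is true.
  13. (w || u || !s) — w is true.
  14. (!w || !v) — !v is true.
  15. (s || !q) — !q is true.
  16. (r || !q) — r is true.
  17. (r || q || v) — r is true.
  18. (w || !v) — w is true.
  19. (t || !u) — t is true.
  20. (!q || !u) — !q is true.
  21. (r || !u) — r is true.
  22. (!s || !q) — !s is true.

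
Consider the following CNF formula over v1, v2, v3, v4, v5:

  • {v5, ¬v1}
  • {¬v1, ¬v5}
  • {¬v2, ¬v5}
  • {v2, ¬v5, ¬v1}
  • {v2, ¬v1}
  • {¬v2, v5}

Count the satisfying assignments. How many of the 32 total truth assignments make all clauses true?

Split on v5, then v1.
  v5=T, v1=T: a clause becomes empty — 0.
  v5=T, v1=F: remaining (v2,v3,v4) ∈ {(F,F,F); (F,F,T); (F,T,F); (F,T,T)} — 4.
  v5=F, v1=T: a clause becomes empty — 0.
  v5=F, v1=F: remaining (v2,v3,v4) ∈ {(F,F,F); (F,F,T); (F,T,F); (F,T,T)} — 4.
Total: 0 + 4 + 0 + 4 = 8.

8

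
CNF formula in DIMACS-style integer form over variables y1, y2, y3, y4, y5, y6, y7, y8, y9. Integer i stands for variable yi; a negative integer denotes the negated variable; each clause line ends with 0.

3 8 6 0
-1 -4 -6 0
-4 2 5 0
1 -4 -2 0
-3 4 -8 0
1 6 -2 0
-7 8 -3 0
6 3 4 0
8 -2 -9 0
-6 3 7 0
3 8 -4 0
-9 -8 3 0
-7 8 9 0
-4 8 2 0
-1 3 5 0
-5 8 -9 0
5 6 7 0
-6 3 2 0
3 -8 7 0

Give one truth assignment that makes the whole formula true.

Set y1 = False and propagate.
Set y2 = False and propagate.
For the remaining variables, y3 = False, y4 = True, y5 = True, y6 = False, y7 = True, y8 = True, y9 = False works.
Every clause has at least one true literal under this assignment.

y1 = F, y2 = F, y3 = F, y4 = T, y5 = T, y6 = F, y7 = T, y8 = T, y9 = F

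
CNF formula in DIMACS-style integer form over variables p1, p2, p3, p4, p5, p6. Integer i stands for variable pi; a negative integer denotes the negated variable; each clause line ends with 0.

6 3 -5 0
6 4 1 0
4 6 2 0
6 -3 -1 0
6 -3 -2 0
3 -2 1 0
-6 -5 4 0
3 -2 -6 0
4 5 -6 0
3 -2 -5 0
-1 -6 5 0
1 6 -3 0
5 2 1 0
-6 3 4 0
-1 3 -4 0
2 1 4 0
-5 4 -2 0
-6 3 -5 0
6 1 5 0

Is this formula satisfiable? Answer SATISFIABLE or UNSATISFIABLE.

Try p1 = False.
Set p2 = True and propagate.
  then p3 is forced to True.
  then p6 is forced to True.
For the remaining variables, p4 = True, p5 = True works.
So p1=0, p2=1, p3=1, p4=1, p5=1, p6=1 is a satisfying assignment.

SATISFIABLE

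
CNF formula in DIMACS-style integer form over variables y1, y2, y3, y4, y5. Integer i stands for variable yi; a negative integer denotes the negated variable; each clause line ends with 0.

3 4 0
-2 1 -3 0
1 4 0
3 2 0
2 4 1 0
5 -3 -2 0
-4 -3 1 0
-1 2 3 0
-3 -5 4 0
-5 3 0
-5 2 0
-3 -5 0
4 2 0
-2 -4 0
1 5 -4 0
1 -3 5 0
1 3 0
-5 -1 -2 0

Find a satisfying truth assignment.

y1=T, y2=F, y3=T, y4=T, y5=F

Try y1 = True.
The remaining clauses are satisfied by y2 = False, y3 = True, y4 = True, y5 = False.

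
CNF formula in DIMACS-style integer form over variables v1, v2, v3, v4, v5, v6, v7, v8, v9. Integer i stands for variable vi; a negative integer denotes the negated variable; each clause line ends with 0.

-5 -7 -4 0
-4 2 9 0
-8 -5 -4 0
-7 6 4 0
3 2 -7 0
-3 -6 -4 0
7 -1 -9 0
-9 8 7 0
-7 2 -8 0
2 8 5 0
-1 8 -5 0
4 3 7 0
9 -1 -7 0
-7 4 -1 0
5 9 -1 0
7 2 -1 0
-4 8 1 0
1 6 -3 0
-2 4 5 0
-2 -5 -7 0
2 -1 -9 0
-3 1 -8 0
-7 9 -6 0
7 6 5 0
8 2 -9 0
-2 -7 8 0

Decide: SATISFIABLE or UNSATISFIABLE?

Try v1 = False.
Try v2 = True.
The remaining clauses are satisfied by v3 = False, v4 = True, v5 = False, v6 = True, v7 = False, v8 = True, v9 = False.
So v1 = F, v2 = T, v3 = F, v4 = T, v5 = F, v6 = T, v7 = F, v8 = T, v9 = F is a satisfying assignment.

SATISFIABLE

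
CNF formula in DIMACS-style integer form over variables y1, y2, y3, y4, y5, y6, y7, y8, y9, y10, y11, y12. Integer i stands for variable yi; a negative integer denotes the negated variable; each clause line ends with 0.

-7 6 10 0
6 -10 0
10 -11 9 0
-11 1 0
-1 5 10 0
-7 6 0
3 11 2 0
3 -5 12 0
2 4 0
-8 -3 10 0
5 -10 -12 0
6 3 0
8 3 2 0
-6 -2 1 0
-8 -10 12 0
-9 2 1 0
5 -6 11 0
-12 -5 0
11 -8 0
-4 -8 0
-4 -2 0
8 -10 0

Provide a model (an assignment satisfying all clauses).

y1=F  y2=T  y3=T  y4=F  y5=F  y6=F  y7=F  y8=F  y9=F  y10=F  y11=F  y12=T

y7 occurs only negated in the remaining clauses — set y7 = False.
Branch on y1: take y1 = False.
  then y11 is forced to False.
  then y8 is forced to False.
  then y10 is forced to False.
The remaining clauses are satisfied by y2 = True, y3 = True, y4 = False, y5 = False, y6 = False, y9 = False, y12 = True.
Every clause has at least one true literal under this assignment.
Check each clause:
  1. (y6 OR NOT y7 OR y10) — NOT y7 is true.
  2. (y6 OR NOT y10) — NOT y10 is true.
  3. (y9 OR y10 OR NOT y11) — NOT y11 is true.
  4. (NOT y11 OR y1) — NOT y11 is true.
  5. (NOT y1 OR y10 OR y5) — NOT y1 is true.
  6. (y6 OR NOT y7) — NOT y7 is true.
  7. (y3 OR y2 OR y11) — y3 is true.
  8. (y12 OR NOT y5 OR y3) — y3 is true.
  9. (y4 OR y2) — y2 is true.
  10. (y10 OR NOT y3 OR NOT y8) — NOT y8 is true.
  11. (y5 OR NOT y12 OR NOT y10) — NOT y10 is true.
  12. (y6 OR y3) — y3 is true.
  13. (y8 OR y2 OR y3) — y2 is true.
  14. (NOT y6 OR NOT y2 OR y1) — NOT y6 is true.
  15. (NOT y10 OR y12 OR NOT y8) — NOT y8 is true.
  16. (NOT y9 OR y1 OR y2) — y2 is true.
  17. (y11 OR NOT y6 OR y5) — NOT y6 is true.
  18. (NOT y5 OR NOT y12) — NOT y5 is true.
  19. (NOT y8 OR y11) — NOT y8 is true.
  20. (NOT y4 OR NOT y8) — NOT y8 is true.
  21. (NOT y2 OR NOT y4) — NOT y4 is true.
  22. (y8 OR NOT y10) — NOT y10 is true.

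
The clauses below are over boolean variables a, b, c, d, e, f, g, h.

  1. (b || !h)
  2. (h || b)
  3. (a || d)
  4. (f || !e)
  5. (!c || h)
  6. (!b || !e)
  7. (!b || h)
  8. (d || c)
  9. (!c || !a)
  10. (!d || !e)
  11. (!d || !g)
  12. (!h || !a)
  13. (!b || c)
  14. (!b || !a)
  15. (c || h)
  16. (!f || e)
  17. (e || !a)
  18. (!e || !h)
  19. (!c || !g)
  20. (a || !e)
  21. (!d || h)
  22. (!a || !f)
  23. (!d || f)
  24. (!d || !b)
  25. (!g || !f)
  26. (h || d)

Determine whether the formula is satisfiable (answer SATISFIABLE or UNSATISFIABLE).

UNSATISFIABLE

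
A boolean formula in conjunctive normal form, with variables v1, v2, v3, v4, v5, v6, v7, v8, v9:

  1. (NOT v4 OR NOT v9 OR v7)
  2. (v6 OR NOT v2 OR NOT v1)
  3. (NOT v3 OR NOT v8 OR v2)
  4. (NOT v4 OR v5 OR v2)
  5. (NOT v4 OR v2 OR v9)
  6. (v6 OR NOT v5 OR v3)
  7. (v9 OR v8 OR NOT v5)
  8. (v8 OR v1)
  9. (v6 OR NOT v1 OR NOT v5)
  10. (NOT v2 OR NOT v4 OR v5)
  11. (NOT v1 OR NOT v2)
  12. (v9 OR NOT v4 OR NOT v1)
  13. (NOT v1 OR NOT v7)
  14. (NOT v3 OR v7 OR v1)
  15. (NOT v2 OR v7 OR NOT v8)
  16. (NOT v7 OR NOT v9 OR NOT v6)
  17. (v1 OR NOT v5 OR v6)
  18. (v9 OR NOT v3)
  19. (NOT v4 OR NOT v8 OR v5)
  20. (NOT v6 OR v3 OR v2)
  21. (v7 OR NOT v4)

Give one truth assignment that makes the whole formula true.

v1 = False, v2 = True, v3 = False, v4 = False, v5 = True, v6 = True, v7 = True, v8 = True, v9 = False

Check each clause:
  1. (NOT v4 OR NOT v9 OR v7) — NOT v9 is true.
  2. (v6 OR NOT v1 OR NOT v2) — NOT v1 is true.
  3. (NOT v8 OR NOT v3 OR v2) — v2 is true.
  4. (NOT v4 OR v2 OR v5) — v2 is true.
  5. (v2 OR NOT v4 OR v9) — v2 is true.
  6. (v6 OR NOT v5 OR v3) — v6 is true.
  7. (NOT v5 OR v8 OR v9) — v8 is true.
  8. (v1 OR v8) — v8 is true.
  9. (NOT v1 OR v6 OR NOT v5) — v6 is true.
  10. (NOT v4 OR v5 OR NOT v2) — NOT v4 is true.
  11. (NOT v2 OR NOT v1) — NOT v1 is true.
  12. (NOT v1 OR NOT v4 OR v9) — NOT v4 is true.
  13. (NOT v7 OR NOT v1) — NOT v1 is true.
  14. (v7 OR NOT v3 OR v1) — NOT v3 is true.
  15. (NOT v2 OR NOT v8 OR v7) — v7 is true.
  16. (NOT v6 OR NOT v9 OR NOT v7) — NOT v9 is true.
  17. (NOT v5 OR v1 OR v6) — v6 is true.
  18. (NOT v3 OR v9) — NOT v3 is true.
  19. (NOT v8 OR NOT v4 OR v5) — NOT v4 is true.
  20. (v3 OR NOT v6 OR v2) — v2 is true.
  21. (v7 OR NOT v4) — NOT v4 is true.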